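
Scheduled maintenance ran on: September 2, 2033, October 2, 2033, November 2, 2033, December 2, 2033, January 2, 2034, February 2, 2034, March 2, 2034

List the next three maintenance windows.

April 2, 2034; May 2, 2034; June 2, 2034

Gaps: 30, 31, 30, 31, 31, 28 days — not constant. Every event is on the 2nd of the month.
Pattern: the 2nd of each month.
Next: April 2034 → April 2, 2034.
May 2034: May 2, 2034.
Next: June 2034 → June 2, 2034.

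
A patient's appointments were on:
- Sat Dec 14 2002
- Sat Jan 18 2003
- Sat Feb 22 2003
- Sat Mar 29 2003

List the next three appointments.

Every event comes 35 days after the last (35, 35, 35).
Sat Mar 29 2003 + 35 days = Sat May 3 2003.
Sat May 3 2003 + 35 days = Sat Jun 7 2003.
Sat Jun 7 2003 + 35 days = Sat Jul 12 2003.

Sat May 3 2003, Sat Jun 7 2003, Sat Jul 12 2003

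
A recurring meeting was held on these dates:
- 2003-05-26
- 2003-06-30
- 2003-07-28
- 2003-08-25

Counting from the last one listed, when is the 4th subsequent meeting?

These are Mondays with 35, 28, 28-day gaps.
Each is the final Monday of its month — 2003-06-30 is past the 28th, so '4th Monday' doesn't fit.
Last Monday of September 2003: 2003-09-29.
October 2003 ends with Monday 2003-10-27.
Last Monday of November 2003: 2003-11-24.
Last Monday of December 2003: 2003-12-29.

2003-12-29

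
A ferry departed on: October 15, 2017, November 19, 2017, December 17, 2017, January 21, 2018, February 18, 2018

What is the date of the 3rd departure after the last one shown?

May 20, 2018

All dates are Sundays, 35, 28, 35, 28 days apart.
Specifically, the 3rd Sunday of each month.
3rd Sunday of March 2018: March 18, 2018.
3rd Sunday of April 2018: April 15, 2018.
3rd Sunday of May 2018: May 20, 2018.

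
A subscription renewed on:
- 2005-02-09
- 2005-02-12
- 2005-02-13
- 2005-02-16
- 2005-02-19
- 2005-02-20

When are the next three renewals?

Gaps: 3, 1, 3, 3, 1 days — not constant, but cyclic with period 3.
The events fall on every Wednesday, Saturday and Sunday.
Next Wednesday: 2005-02-23.
Next Saturday: 2005-02-26.
The following Sunday is 2005-02-27.

2005-02-23, 2005-02-26, 2005-02-27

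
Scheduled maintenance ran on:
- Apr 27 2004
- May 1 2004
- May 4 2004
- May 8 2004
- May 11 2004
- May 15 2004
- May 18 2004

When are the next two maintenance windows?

The gap pattern 4, 3, 4, 3, 4, 3 repeats every 2 events.
These are the Tuesdays and Saturdays of each week.
The following Saturday is May 22 2004.
The following Tuesday is May 25 2004.

May 22 2004, May 25 2004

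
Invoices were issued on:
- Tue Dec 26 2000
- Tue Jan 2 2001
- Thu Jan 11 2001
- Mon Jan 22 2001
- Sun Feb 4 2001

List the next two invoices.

The spacing grows by 2 each time: 7, 9, 11, 13 days.
Next gap: 15 days. Sun Feb 4 2001 + 15 days = Mon Feb 19 2001.
Next gap: 17 days. Mon Feb 19 2001 + 17 days = Thu Mar 8 2001.

Mon Feb 19 2001, Thu Mar 8 2001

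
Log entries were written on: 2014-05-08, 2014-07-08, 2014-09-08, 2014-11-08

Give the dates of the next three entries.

Gaps: 61, 62, 61 days — not constant. Every event is on the 8th of the month.
Pattern: the 8th of every 2 months.
January 2015: 2015-01-08.
March 2015: 2015-03-08.
Next: May 2015 → 2015-05-08.

2015-01-08, 2015-03-08, 2015-05-08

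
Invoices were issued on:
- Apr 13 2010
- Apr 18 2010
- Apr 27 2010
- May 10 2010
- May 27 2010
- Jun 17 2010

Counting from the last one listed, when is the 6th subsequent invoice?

Intervals are 5, 9, 13, 17, 21 days — an arithmetic progression with common difference 4.
Next gap: 25 days. Jun 17 2010 + 25 days = Jul 12 2010.
Next gap: 29 days. Jul 12 2010 + 29 days = Aug 10 2010.
Next gap: 33 days. Aug 10 2010 + 33 days = Sep 12 2010.
Next gap: 37 days. Sep 12 2010 + 37 days = Oct 19 2010.
Next gap: 41 days. Oct 19 2010 + 41 days = Nov 29 2010.
Next gap: 45 days. Nov 29 2010 + 45 days = Jan 13 2011.

Jan 13 2011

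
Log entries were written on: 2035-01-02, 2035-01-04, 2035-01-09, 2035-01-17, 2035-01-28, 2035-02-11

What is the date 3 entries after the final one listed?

Gaps: 2, 5, 8, 11, 14 days — each gap is 3 larger than the previous one.
Next gap: 17 days. 2035-02-11 + 17 days = 2035-02-28.
Next gap: 20 days. 2035-02-28 + 20 days = 2035-03-20.
Next gap: 23 days. 2035-03-20 + 23 days = 2035-04-12.

2035-04-12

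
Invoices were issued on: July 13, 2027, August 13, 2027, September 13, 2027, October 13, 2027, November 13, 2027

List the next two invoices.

The day-of-month is always 13 (31, 31, 30, 31 days between events).
So this recurs on the 13th of each month.
Next: December 2027 → December 13, 2027.
Next: January 2028 → January 13, 2028.

December 13, 2027; January 13, 2028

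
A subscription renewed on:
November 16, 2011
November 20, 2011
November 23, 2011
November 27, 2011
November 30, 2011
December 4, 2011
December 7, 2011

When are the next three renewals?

Every event lands on a Wednesday or Sunday (gaps cycle 4, 3, 4, 3, 4, 3).
So the schedule is: every Wednesday and Sunday.
The following Sunday is December 11, 2011.
Next Wednesday: December 14, 2011.
Next Sunday: December 18, 2011.

December 11, 2011; December 14, 2011; December 18, 2011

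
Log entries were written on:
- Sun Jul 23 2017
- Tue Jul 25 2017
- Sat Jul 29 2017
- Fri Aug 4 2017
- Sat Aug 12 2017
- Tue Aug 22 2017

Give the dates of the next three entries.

Intervals are 2, 4, 6, 8, 10 days — an arithmetic progression with common difference 2.
Next gap: 12 days. Tue Aug 22 2017 + 12 days = Sun Sep 3 2017.
Next gap: 14 days. Sun Sep 3 2017 + 14 days = Sun Sep 17 2017.
Next gap: 16 days. Sun Sep 17 2017 + 16 days = Tue Oct 3 2017.

Sun Sep 3 2017, Sun Sep 17 2017, Tue Oct 3 2017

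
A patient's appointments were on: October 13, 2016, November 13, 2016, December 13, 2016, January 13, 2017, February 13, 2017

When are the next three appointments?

March 13, 2017; April 13, 2017; May 13, 2017

Each date is the 13th; the gaps (31, 30, 31, 31) track the month lengths.
The rule is the 13th of each month.
March 2017: March 13, 2017.
April 2017: April 13, 2017.
Next: May 2017 → May 13, 2017.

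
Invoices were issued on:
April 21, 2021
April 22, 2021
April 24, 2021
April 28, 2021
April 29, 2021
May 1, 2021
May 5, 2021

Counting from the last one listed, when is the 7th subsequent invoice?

Every event lands on a Wednesday or Thursday or Saturday (gaps cycle 1, 2, 4, 1, 2, 4).
So the schedule is: every Wednesday, Thursday and Saturday.
The following Thursday is May 6, 2021.
The following Saturday is May 8, 2021.
The following Wednesday is May 12, 2021.
Next Thursday: May 13, 2021.
Next Saturday: May 15, 2021.
Next Wednesday: May 19, 2021.
The following Thursday is May 20, 2021.

May 20, 2021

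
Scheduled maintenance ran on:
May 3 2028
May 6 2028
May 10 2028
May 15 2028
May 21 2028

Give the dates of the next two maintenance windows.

May 28 2028, Jun 5 2028

The spacing grows by 1 each time: 3, 4, 5, 6 days.
Next gap: 7 days. May 21 2028 + 7 days = May 28 2028.
Next gap: 8 days. May 28 2028 + 8 days = Jun 5 2028.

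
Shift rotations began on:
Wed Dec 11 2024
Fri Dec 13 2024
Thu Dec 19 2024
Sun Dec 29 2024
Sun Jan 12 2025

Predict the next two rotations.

Intervals are 2, 6, 10, 14 days — an arithmetic progression with common difference 4.
Next gap: 18 days. Sun Jan 12 2025 + 18 days = Thu Jan 30 2025.
Next gap: 22 days. Thu Jan 30 2025 + 22 days = Fri Feb 21 2025.

Thu Jan 30 2025, Fri Feb 21 2025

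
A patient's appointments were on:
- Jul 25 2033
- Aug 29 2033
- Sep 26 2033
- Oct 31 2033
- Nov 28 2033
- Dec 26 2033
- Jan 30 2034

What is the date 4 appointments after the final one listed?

May 29 2034

Every date is a Monday; gaps 35, 28, 35, 28, 28, 35 days.
Each is the last Monday of its month (at least one falls on the 29th or later, ruling out '4th Monday').
February 2034 ends with Monday Feb 27 2034.
March 2034 ends with Monday Mar 27 2034.
April 2034 ends with Monday Apr 24 2034.
Last Monday of May 2034: May 29 2034.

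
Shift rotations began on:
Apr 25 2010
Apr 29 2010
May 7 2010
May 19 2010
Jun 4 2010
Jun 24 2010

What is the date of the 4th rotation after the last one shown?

Intervals are 4, 8, 12, 16, 20 days — an arithmetic progression with common difference 4.
Next gap: 24 days. Jun 24 2010 + 24 days = Jul 18 2010.
Next gap: 28 days. Jul 18 2010 + 28 days = Aug 15 2010.
Next gap: 32 days. Aug 15 2010 + 32 days = Sep 16 2010.
Next gap: 36 days. Sep 16 2010 + 36 days = Oct 22 2010.

Oct 22 2010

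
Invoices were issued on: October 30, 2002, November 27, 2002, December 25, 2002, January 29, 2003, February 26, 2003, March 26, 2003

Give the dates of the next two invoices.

These are Wednesdays with 28, 28, 35, 28, 28-day gaps.
Each is the final Wednesday of its month — October 30, 2002 is past the 28th, so '4th Wednesday' doesn't fit.
Last Wednesday of April 2003: April 30, 2003.
Last Wednesday of May 2003: May 28, 2003.

April 30, 2003; May 28, 2003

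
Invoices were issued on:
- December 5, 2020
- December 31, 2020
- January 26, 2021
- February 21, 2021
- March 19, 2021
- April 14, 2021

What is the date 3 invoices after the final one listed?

July 1, 2021

Gaps between consecutive events: 26, 26, 26, 26, 26 days — a constant 26-day interval.
April 14, 2021 + 26 days = May 10, 2021.
May 10, 2021 + 26 days = June 5, 2021.
June 5, 2021 + 26 days = July 1, 2021.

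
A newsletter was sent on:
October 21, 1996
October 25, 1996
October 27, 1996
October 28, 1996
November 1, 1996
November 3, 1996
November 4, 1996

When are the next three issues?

Every event lands on a Monday or Friday or Sunday (gaps cycle 4, 2, 1, 4, 2, 1).
So the schedule is: every Monday, Friday and Sunday.
Next Friday: November 8, 1996.
Next Sunday: November 10, 1996.
Next Monday: November 11, 1996.

November 8, 1996; November 10, 1996; November 11, 1996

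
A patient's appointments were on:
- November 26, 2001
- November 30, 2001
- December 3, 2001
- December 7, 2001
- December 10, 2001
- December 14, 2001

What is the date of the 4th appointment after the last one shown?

The gap pattern 4, 3, 4, 3, 4 repeats every 2 events.
These are the Mondays and Fridays of each week.
The following Monday is December 17, 2001.
The following Friday is December 21, 2001.
The following Monday is December 24, 2001.
The following Friday is December 28, 2001.

December 28, 2001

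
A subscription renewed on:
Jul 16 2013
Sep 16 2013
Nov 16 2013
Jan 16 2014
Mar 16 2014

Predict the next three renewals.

May 16 2014, Jul 16 2014, Sep 16 2014

The day-of-month is always 16 (62, 61, 61, 59 days between events).
So this recurs on the 16th of every 2 months.
May 2014: May 16 2014.
July 2014: Jul 16 2014.
September 2014: Sep 16 2014.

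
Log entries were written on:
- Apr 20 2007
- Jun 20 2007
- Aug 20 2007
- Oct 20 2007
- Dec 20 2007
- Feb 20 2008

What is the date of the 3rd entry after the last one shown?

Gaps: 61, 61, 61, 61, 62 days — not constant. Every event is on the 20th of the month.
Pattern: the 20th of every 2 months.
April 2008: Apr 20 2008.
Next: June 2008 → Jun 20 2008.
Next: August 2008 → Aug 20 2008.

Aug 20 2008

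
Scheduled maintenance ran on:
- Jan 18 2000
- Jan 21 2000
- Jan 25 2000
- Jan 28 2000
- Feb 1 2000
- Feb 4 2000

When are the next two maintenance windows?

The gap pattern 3, 4, 3, 4, 3 repeats every 2 events.
These are the Tuesdays and Fridays of each week.
The following Tuesday is Feb 8 2000.
Next Friday: Feb 11 2000.

Feb 8 2000, Feb 11 2000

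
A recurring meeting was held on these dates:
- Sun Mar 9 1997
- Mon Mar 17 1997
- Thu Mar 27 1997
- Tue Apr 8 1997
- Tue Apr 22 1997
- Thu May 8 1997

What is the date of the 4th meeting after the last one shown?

Intervals are 8, 10, 12, 14, 16 days — an arithmetic progression with common difference 2.
Next gap: 18 days. Thu May 8 1997 + 18 days = Mon May 26 1997.
Next gap: 20 days. Mon May 26 1997 + 20 days = Sun Jun 15 1997.
Next gap: 22 days. Sun Jun 15 1997 + 22 days = Mon Jul 7 1997.
Next gap: 24 days. Mon Jul 7 1997 + 24 days = Thu Jul 31 1997.

Thu Jul 31 1997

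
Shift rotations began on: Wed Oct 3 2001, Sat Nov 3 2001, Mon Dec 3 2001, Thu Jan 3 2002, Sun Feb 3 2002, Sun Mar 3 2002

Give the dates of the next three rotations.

Wed Apr 3 2002, Fri May 3 2002, Mon Jun 3 2002

Gaps: 31, 30, 31, 31, 28 days — not constant. Every event is on the 3rd of the month.
Pattern: the 3rd of each month.
April 2002: Wed Apr 3 2002.
Next: May 2002 → Fri May 3 2002.
Next: June 2002 → Mon Jun 3 2002.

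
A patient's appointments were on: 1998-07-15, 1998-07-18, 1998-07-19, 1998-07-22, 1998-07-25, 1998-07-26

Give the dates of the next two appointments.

The gap pattern 3, 1, 3, 3, 1 repeats every 3 events.
These are the Wednesdays, Saturdays and Sundays of each week.
The following Wednesday is 1998-07-29.
The following Saturday is 1998-08-01.

1998-07-29, 1998-08-01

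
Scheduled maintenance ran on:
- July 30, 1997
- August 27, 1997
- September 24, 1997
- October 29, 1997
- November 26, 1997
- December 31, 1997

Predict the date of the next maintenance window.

January 28, 1998

All Wednesdays; the gaps (28, 28, 35, 28, 35) vary with month length.
This is the last Wednesday of each month.
Last Wednesday of January 1998: January 28, 1998.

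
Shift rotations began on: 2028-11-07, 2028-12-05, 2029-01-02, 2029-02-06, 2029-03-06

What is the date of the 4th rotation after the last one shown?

These are Tuesdays at 28- or 35-day spacing (28, 28, 35, 28).
The pattern: 1st Tuesday of the month.
April 2029 — 1st Tuesday is 2029-04-03.
May 2029 — 1st Tuesday is 2029-05-01.
June 2029 — 1st Tuesday is 2029-06-05.
July 2029 — 1st Tuesday is 2029-07-03.

2029-07-03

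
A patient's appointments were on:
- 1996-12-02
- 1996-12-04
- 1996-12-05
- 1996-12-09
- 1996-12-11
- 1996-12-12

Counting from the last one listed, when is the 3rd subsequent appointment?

Every event lands on a Monday or Wednesday or Thursday (gaps cycle 2, 1, 4, 2, 1).
So the schedule is: every Monday, Wednesday and Thursday.
Next Monday: 1996-12-16.
Next Wednesday: 1996-12-18.
Next Thursday: 1996-12-19.

1996-12-19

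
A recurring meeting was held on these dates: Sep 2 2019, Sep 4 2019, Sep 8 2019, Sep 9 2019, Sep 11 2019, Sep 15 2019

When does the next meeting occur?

The gap pattern 2, 4, 1, 2, 4 repeats every 3 events.
These are the Mondays, Wednesdays and Sundays of each week.
The following Monday is Sep 16 2019.

Sep 16 2019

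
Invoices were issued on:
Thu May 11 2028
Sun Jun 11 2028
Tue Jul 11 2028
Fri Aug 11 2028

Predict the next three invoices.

Mon Sep 11 2028, Wed Oct 11 2028, Sat Nov 11 2028

Gaps: 31, 30, 31 days — not constant. Every event is on the 11th of the month.
Pattern: the 11th of each month.
September 2028: Mon Sep 11 2028.
October 2028: Wed Oct 11 2028.
Next: November 2028 → Sat Nov 11 2028.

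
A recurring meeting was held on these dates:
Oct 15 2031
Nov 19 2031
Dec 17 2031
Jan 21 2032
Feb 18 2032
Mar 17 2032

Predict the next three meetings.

Apr 21 2032, May 19 2032, Jun 16 2032

All dates are Wednesdays, 35, 28, 35, 28, 28 days apart.
Specifically, the 3rd Wednesday of each month.
3rd Wednesday of April 2032: Apr 21 2032.
May 2032 — 3rd Wednesday is May 19 2032.
June 2032 — 3rd Wednesday is Jun 16 2032.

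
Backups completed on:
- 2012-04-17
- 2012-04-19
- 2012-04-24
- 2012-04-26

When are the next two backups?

2012-05-01, 2012-05-03

The gap pattern 2, 5, 2 repeats every 2 events.
These are the Tuesdays and Thursdays of each week.
The following Tuesday is 2012-05-01.
Next Thursday: 2012-05-03.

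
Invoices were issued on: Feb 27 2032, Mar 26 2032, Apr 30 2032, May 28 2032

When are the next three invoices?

These are Fridays with 28, 35, 28-day gaps.
Each is the final Friday of its month — Apr 30 2032 is past the 28th, so '4th Friday' doesn't fit.
June 2032 ends with Friday Jun 25 2032.
Last Friday of July 2032: Jul 30 2032.
August 2032 ends with Friday Aug 27 2032.

Jun 25 2032, Jul 30 2032, Aug 27 2032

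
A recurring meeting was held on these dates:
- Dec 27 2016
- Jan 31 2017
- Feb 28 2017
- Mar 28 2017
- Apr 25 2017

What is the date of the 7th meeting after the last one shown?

Every date is a Tuesday; gaps 35, 28, 28, 28 days.
Each is the last Tuesday of its month (at least one falls on the 29th or later, ruling out '4th Tuesday').
Last Tuesday of May 2017: May 30 2017.
Last Tuesday of June 2017: Jun 27 2017.
Last Tuesday of July 2017: Jul 25 2017.
August 2017 ends with Tuesday Aug 29 2017.
September 2017 ends with Tuesday Sep 26 2017.
Last Tuesday of October 2017: Oct 31 2017.
November 2017 ends with Tuesday Nov 28 2017.

Nov 28 2017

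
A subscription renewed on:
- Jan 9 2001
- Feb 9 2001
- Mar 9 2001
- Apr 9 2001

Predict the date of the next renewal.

May 9 2001

Gaps: 31, 28, 31 days — not constant. Every event is on the 9th of the month.
Pattern: the 9th of each month.
Next: May 2001 → May 9 2001.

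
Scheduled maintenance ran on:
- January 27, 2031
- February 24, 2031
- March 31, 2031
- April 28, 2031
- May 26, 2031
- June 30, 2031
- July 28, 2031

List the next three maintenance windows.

Every date is a Monday; gaps 28, 35, 28, 28, 35, 28 days.
Each is the last Monday of its month (at least one falls on the 29th or later, ruling out '4th Monday').
August 2031 ends with Monday August 25, 2031.
Last Monday of September 2031: September 29, 2031.
Last Monday of October 2031: October 27, 2031.

August 25, 2031; September 29, 2031; October 27, 2031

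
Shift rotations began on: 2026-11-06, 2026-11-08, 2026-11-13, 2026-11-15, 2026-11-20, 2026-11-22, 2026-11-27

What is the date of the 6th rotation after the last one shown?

The gap pattern 2, 5, 2, 5, 2, 5 repeats every 2 events.
These are the Fridays and Sundays of each week.
The following Sunday is 2026-11-29.
The following Friday is 2026-12-04.
The following Sunday is 2026-12-06.
The following Friday is 2026-12-11.
The following Sunday is 2026-12-13.
The following Friday is 2026-12-18.

2026-12-18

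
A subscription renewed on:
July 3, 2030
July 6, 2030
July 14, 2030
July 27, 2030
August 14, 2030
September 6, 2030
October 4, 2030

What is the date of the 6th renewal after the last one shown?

The spacing grows by 5 each time: 3, 8, 13, 18, 23, 28 days.
Next gap: 33 days. October 4, 2030 + 33 days = November 6, 2030.
Next gap: 38 days. November 6, 2030 + 38 days = December 14, 2030.
Next gap: 43 days. December 14, 2030 + 43 days = January 26, 2031.
Next gap: 48 days. January 26, 2031 + 48 days = March 15, 2031.
Next gap: 53 days. March 15, 2031 + 53 days = May 7, 2031.
Next gap: 58 days. May 7, 2031 + 58 days = July 4, 2031.

July 4, 2031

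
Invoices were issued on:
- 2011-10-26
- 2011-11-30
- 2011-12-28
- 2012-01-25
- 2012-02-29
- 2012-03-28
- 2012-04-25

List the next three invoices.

These are Wednesdays with 35, 28, 28, 35, 28, 28-day gaps.
Each is the final Wednesday of its month — 2011-11-30 is past the 28th, so '4th Wednesday' doesn't fit.
May 2012 ends with Wednesday 2012-05-30.
Last Wednesday of June 2012: 2012-06-27.
July 2012 ends with Wednesday 2012-07-25.

2012-05-30, 2012-06-27, 2012-07-25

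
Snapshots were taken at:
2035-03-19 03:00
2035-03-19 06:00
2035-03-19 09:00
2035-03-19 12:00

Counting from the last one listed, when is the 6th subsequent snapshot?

2035-03-20 06:00

Spacing: 3, 3, 3 h — constant 3 h.
2035-03-19 12:00 + 3 h = 2035-03-19 15:00.
2035-03-19 15:00 + 3 h = 2035-03-19 18:00.
2035-03-19 18:00 + 3 h = 2035-03-19 21:00.
2035-03-19 21:00 + 3 h = 2035-03-20 00:00.
2035-03-20 00:00 + 3 h = 2035-03-20 03:00.
2035-03-20 03:00 + 3 h = 2035-03-20 06:00.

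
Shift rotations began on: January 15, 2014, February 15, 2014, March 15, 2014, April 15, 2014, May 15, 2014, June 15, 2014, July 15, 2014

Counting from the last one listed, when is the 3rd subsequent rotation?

October 15, 2014

The day-of-month is always 15 (31, 28, 31, 30, 31, 30 days between events).
So this recurs on the 15th of each month.
Next: August 2014 → August 15, 2014.
Next: September 2014 → September 15, 2014.
Next: October 2014 → October 15, 2014.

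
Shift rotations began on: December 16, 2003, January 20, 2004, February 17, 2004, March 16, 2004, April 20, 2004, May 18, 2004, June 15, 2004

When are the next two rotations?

July 20, 2004; August 17, 2004

Gaps: 35, 28, 28, 35, 28, 28 days — a mix of 28 and 35. Every date is a Tuesday.
Each is the 3rd Tuesday of its month.
3rd Tuesday of July 2004: July 20, 2004.
August 2004 — 3rd Tuesday is August 17, 2004.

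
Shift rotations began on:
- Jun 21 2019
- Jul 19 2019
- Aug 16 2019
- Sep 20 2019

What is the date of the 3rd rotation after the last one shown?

Dec 20 2019

Gaps: 28, 28, 35 days — a mix of 28 and 35. Every date is a Friday.
Each is the 3rd Friday of its month.
October 2019 — 3rd Friday is Oct 18 2019.
November 2019 — 3rd Friday is Nov 15 2019.
3rd Friday of December 2019: Dec 20 2019.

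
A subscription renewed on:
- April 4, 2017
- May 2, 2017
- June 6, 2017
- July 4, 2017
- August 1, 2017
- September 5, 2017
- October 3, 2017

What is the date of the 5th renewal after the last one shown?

March 6, 2018

All dates are Tuesdays, 28, 35, 28, 28, 35, 28 days apart.
Specifically, the 1st Tuesday of each month.
1st Tuesday of November 2017: November 7, 2017.
December 2017 — 1st Tuesday is December 5, 2017.
1st Tuesday of January 2018: January 2, 2018.
1st Tuesday of February 2018: February 6, 2018.
1st Tuesday of March 2018: March 6, 2018.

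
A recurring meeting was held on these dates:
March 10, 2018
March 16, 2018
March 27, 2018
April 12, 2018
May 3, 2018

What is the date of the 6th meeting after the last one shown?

Intervals are 6, 11, 16, 21 days — an arithmetic progression with common difference 5.
Next gap: 26 days. May 3, 2018 + 26 days = May 29, 2018.
Next gap: 31 days. May 29, 2018 + 31 days = June 29, 2018.
Next gap: 36 days. June 29, 2018 + 36 days = August 4, 2018.
Next gap: 41 days. August 4, 2018 + 41 days = September 14, 2018.
Next gap: 46 days. September 14, 2018 + 46 days = October 30, 2018.
Next gap: 51 days. October 30, 2018 + 51 days = December 20, 2018.

December 20, 2018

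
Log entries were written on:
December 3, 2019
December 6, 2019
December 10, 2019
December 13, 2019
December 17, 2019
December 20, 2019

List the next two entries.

December 24, 2019; December 27, 2019

The gap pattern 3, 4, 3, 4, 3 repeats every 2 events.
These are the Tuesdays and Fridays of each week.
The following Tuesday is December 24, 2019.
Next Friday: December 27, 2019.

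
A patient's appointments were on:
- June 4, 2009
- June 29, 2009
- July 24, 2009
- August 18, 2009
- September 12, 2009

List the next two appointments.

October 7, 2009; November 1, 2009

Gaps between consecutive events: 25, 25, 25, 25 days — a constant 25-day interval.
September 12, 2009 + 25 days = October 7, 2009.
October 7, 2009 + 25 days = November 1, 2009.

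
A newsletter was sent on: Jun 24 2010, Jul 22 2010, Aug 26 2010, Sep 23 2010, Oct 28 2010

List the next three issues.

These are Thursdays at 28- or 35-day spacing (28, 35, 28, 35).
The pattern: 4th Thursday of the month.
4th Thursday of November 2010: Nov 25 2010.
December 2010 — 4th Thursday is Dec 23 2010.
January 2011 — 4th Thursday is Jan 27 2011.

Nov 25 2010, Dec 23 2010, Jan 27 2011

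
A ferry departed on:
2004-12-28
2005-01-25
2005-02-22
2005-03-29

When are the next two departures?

2005-04-26, 2005-05-31

Every date is a Tuesday; gaps 28, 28, 35 days.
Each is the last Tuesday of its month (at least one falls on the 29th or later, ruling out '4th Tuesday').
Last Tuesday of April 2005: 2005-04-26.
May 2005 ends with Tuesday 2005-05-31.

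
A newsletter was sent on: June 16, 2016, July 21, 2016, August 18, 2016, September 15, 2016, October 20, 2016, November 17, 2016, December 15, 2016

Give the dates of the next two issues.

These are Thursdays at 28- or 35-day spacing (35, 28, 28, 35, 28, 28).
The pattern: 3rd Thursday of the month.
January 2017 — 3rd Thursday is January 19, 2017.
3rd Thursday of February 2017: February 16, 2017.

January 19, 2017; February 16, 2017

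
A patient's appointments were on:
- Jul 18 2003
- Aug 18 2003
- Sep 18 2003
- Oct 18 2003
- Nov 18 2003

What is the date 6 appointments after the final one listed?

Each date is the 18th; the gaps (31, 31, 30, 31) track the month lengths.
The rule is the 18th of each month.
December 2003: Dec 18 2003.
January 2004: Jan 18 2004.
February 2004: Feb 18 2004.
Next: March 2004 → Mar 18 2004.
Next: April 2004 → Apr 18 2004.
Next: May 2004 → May 18 2004.

May 18 2004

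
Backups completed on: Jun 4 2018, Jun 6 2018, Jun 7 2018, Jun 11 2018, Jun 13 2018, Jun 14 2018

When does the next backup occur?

Every event lands on a Monday or Wednesday or Thursday (gaps cycle 2, 1, 4, 2, 1).
So the schedule is: every Monday, Wednesday and Thursday.
Next Monday: Jun 18 2018.

Jun 18 2018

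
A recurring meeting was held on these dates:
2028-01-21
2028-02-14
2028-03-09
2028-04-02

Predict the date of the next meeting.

2028-04-26

The spacing is 24, 24, 24 days — always 24 days.
2028-04-02 + 24 days = 2028-04-26.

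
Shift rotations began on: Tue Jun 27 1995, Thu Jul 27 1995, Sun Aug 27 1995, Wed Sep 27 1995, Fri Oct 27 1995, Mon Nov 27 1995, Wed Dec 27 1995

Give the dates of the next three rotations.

Each date is the 27th; the gaps (30, 31, 31, 30, 31, 30) track the month lengths.
The rule is the 27th of each month.
January 1996: Sat Jan 27 1996.
Next: February 1996 → Tue Feb 27 1996.
Next: March 1996 → Wed Mar 27 1996.

Sat Jan 27 1996, Tue Feb 27 1996, Wed Mar 27 1996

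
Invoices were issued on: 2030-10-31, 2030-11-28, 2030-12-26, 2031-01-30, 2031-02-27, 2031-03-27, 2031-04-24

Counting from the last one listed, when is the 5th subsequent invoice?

These are Thursdays with 28, 28, 35, 28, 28, 28-day gaps.
Each is the final Thursday of its month — 2030-10-31 is past the 28th, so '4th Thursday' doesn't fit.
May 2031 ends with Thursday 2031-05-29.
Last Thursday of June 2031: 2031-06-26.
July 2031 ends with Thursday 2031-07-31.
August 2031 ends with Thursday 2031-08-28.
September 2031 ends with Thursday 2031-09-25.

2031-09-25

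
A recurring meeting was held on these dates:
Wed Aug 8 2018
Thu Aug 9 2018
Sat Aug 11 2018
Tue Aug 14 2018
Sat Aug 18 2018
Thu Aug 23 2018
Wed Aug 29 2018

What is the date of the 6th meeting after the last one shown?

The spacing grows by 1 each time: 1, 2, 3, 4, 5, 6 days.
Next gap: 7 days. Wed Aug 29 2018 + 7 days = Wed Sep 5 2018.
Next gap: 8 days. Wed Sep 5 2018 + 8 days = Thu Sep 13 2018.
Next gap: 9 days. Thu Sep 13 2018 + 9 days = Sat Sep 22 2018.
Next gap: 10 days. Sat Sep 22 2018 + 10 days = Tue Oct 2 2018.
Next gap: 11 days. Tue Oct 2 2018 + 11 days = Sat Oct 13 2018.
Next gap: 12 days. Sat Oct 13 2018 + 12 days = Thu Oct 25 2018.

Thu Oct 25 2018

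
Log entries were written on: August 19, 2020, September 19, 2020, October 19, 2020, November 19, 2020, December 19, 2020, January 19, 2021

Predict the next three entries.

February 19, 2021; March 19, 2021; April 19, 2021

Each date is the 19th; the gaps (31, 30, 31, 30, 31) track the month lengths.
The rule is the 19th of each month.
Next: February 2021 → February 19, 2021.
March 2021: March 19, 2021.
Next: April 2021 → April 19, 2021.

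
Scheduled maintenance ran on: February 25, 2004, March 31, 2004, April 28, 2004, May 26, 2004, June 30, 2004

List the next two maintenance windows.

Every date is a Wednesday; gaps 35, 28, 28, 35 days.
Each is the last Wednesday of its month (at least one falls on the 29th or later, ruling out '4th Wednesday').
July 2004 ends with Wednesday July 28, 2004.
Last Wednesday of August 2004: August 25, 2004.

July 28, 2004; August 25, 2004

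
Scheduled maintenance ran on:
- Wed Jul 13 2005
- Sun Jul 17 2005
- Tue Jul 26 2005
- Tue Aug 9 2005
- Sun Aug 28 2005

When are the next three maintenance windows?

Intervals are 4, 9, 14, 19 days — an arithmetic progression with common difference 5.
Next gap: 24 days. Sun Aug 28 2005 + 24 days = Wed Sep 21 2005.
Next gap: 29 days. Wed Sep 21 2005 + 29 days = Thu Oct 20 2005.
Next gap: 34 days. Thu Oct 20 2005 + 34 days = Wed Nov 23 2005.

Wed Sep 21 2005, Thu Oct 20 2005, Wed Nov 23 2005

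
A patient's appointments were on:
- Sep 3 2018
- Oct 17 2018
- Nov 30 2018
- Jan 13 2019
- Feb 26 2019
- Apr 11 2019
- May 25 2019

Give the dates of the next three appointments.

The spacing is 44, 44, 44, 44, 44, 44 days — always 44 days.
May 25 2019 + 44 days = Jul 8 2019.
Jul 8 2019 + 44 days = Aug 21 2019.
Aug 21 2019 + 44 days = Oct 4 2019.

Jul 8 2019, Aug 21 2019, Oct 4 2019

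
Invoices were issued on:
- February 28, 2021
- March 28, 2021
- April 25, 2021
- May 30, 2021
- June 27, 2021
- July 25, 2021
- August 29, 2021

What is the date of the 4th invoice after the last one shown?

These are Sundays with 28, 28, 35, 28, 28, 35-day gaps.
Each is the final Sunday of its month — May 30, 2021 is past the 28th, so '4th Sunday' doesn't fit.
Last Sunday of September 2021: September 26, 2021.
October 2021 ends with Sunday October 31, 2021.
Last Sunday of November 2021: November 28, 2021.
Last Sunday of December 2021: December 26, 2021.

December 26, 2021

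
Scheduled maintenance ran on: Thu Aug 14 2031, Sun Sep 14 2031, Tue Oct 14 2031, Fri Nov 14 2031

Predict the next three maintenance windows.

Sun Dec 14 2031, Wed Jan 14 2032, Sat Feb 14 2032

Each date is the 14th; the gaps (31, 30, 31) track the month lengths.
The rule is the 14th of each month.
Next: December 2031 → Sun Dec 14 2031.
January 2032: Wed Jan 14 2032.
Next: February 2032 → Sat Feb 14 2032.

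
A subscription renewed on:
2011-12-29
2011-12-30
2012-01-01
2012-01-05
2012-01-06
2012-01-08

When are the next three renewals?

2012-01-12, 2012-01-13, 2012-01-15

Gaps: 1, 2, 4, 1, 2 days — not constant, but cyclic with period 3.
The events fall on every Thursday, Friday and Sunday.
The following Thursday is 2012-01-12.
The following Friday is 2012-01-13.
The following Sunday is 2012-01-15.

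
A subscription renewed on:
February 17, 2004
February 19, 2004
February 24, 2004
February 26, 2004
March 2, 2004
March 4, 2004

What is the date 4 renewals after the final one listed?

March 18, 2004

Gaps: 2, 5, 2, 5, 2 days — not constant, but cyclic with period 2.
The events fall on every Tuesday and Thursday.
The following Tuesday is March 9, 2004.
The following Thursday is March 11, 2004.
Next Tuesday: March 16, 2004.
The following Thursday is March 18, 2004.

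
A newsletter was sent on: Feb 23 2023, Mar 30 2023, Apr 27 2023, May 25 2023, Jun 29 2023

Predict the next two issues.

Jul 27 2023, Aug 31 2023

Every date is a Thursday; gaps 35, 28, 28, 35 days.
Each is the last Thursday of its month (at least one falls on the 29th or later, ruling out '4th Thursday').
Last Thursday of July 2023: Jul 27 2023.
Last Thursday of August 2023: Aug 31 2023.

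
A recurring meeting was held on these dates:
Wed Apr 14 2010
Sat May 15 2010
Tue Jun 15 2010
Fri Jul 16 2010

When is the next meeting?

Every event comes 31 days after the last (31, 31, 31).
Fri Jul 16 2010 + 31 days = Mon Aug 16 2010.

Mon Aug 16 2010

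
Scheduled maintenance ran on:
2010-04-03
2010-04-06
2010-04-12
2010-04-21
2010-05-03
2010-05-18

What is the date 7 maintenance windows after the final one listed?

2010-11-23

Gaps: 3, 6, 9, 12, 15 days — each gap is 3 larger than the previous one.
Next gap: 18 days. 2010-05-18 + 18 days = 2010-06-05.
Next gap: 21 days. 2010-06-05 + 21 days = 2010-06-26.
Next gap: 24 days. 2010-06-26 + 24 days = 2010-07-20.
Next gap: 27 days. 2010-07-20 + 27 days = 2010-08-16.
Next gap: 30 days. 2010-08-16 + 30 days = 2010-09-15.
Next gap: 33 days. 2010-09-15 + 33 days = 2010-10-18.
Next gap: 36 days. 2010-10-18 + 36 days = 2010-11-23.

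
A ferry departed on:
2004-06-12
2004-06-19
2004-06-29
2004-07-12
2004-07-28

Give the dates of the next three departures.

2004-08-16, 2004-09-07, 2004-10-02

Gaps: 7, 10, 13, 16 days — each gap is 3 larger than the previous one.
Next gap: 19 days. 2004-07-28 + 19 days = 2004-08-16.
Next gap: 22 days. 2004-08-16 + 22 days = 2004-09-07.
Next gap: 25 days. 2004-09-07 + 25 days = 2004-10-02.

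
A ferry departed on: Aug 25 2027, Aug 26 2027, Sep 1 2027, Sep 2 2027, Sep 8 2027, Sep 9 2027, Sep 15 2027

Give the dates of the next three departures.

Sep 16 2027, Sep 22 2027, Sep 23 2027

The gap pattern 1, 6, 1, 6, 1, 6 repeats every 2 events.
These are the Wednesdays and Thursdays of each week.
Next Thursday: Sep 16 2027.
Next Wednesday: Sep 22 2027.
The following Thursday is Sep 23 2027.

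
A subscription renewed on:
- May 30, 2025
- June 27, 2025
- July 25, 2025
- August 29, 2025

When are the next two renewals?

September 26, 2025; October 31, 2025

All Fridays; the gaps (28, 28, 35) vary with month length.
This is the last Friday of each month.
Last Friday of September 2025: September 26, 2025.
October 2025 ends with Friday October 31, 2025.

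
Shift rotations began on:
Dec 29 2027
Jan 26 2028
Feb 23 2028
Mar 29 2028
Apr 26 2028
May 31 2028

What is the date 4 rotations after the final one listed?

All Wednesdays; the gaps (28, 28, 35, 28, 35) vary with month length.
This is the last Wednesday of each month.
Last Wednesday of June 2028: Jun 28 2028.
July 2028 ends with Wednesday Jul 26 2028.
Last Wednesday of August 2028: Aug 30 2028.
September 2028 ends with Wednesday Sep 27 2028.

Sep 27 2028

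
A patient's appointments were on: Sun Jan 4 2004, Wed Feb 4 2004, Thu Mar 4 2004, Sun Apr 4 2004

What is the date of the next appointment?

Tue May 4 2004

Each date is the 4th; the gaps (31, 29, 31) track the month lengths.
The rule is the 4th of each month.
May 2004: Tue May 4 2004.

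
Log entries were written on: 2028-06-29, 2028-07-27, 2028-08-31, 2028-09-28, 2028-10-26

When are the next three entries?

These are Thursdays with 28, 35, 28, 28-day gaps.
Each is the final Thursday of its month — 2028-06-29 is past the 28th, so '4th Thursday' doesn't fit.
Last Thursday of November 2028: 2028-11-30.
December 2028 ends with Thursday 2028-12-28.
Last Thursday of January 2029: 2029-01-25.

2028-11-30, 2028-12-28, 2029-01-25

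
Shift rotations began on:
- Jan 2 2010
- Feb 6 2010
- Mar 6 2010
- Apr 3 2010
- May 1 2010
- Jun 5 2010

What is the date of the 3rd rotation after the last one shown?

All dates are Saturdays, 35, 28, 28, 28, 35 days apart.
Specifically, the 1st Saturday of each month.
1st Saturday of July 2010: Jul 3 2010.
1st Saturday of August 2010: Aug 7 2010.
September 2010 — 1st Saturday is Sep 4 2010.

Sep 4 2010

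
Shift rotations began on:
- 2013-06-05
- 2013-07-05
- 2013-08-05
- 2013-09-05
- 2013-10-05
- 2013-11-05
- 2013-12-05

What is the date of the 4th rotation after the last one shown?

Gaps: 30, 31, 31, 30, 31, 30 days — not constant. Every event is on the 5th of the month.
Pattern: the 5th of each month.
January 2014: 2014-01-05.
Next: February 2014 → 2014-02-05.
March 2014: 2014-03-05.
April 2014: 2014-04-05.

2014-04-05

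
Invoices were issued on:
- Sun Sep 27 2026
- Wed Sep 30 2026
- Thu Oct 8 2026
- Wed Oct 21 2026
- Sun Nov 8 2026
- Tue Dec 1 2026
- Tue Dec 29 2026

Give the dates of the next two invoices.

The spacing grows by 5 each time: 3, 8, 13, 18, 23, 28 days.
Next gap: 33 days. Tue Dec 29 2026 + 33 days = Sun Jan 31 2027.
Next gap: 38 days. Sun Jan 31 2027 + 38 days = Wed Mar 10 2027.

Sun Jan 31 2027, Wed Mar 10 2027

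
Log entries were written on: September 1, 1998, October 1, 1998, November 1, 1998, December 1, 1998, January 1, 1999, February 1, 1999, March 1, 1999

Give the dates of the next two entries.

Each date is the 1st; the gaps (30, 31, 30, 31, 31, 28) track the month lengths.
The rule is the 1st of each month.
Next: April 1999 → April 1, 1999.
Next: May 1999 → May 1, 1999.

April 1, 1999; May 1, 1999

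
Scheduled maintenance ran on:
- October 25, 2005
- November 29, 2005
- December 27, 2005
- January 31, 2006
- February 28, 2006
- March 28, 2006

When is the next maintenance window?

These are Tuesdays with 35, 28, 35, 28, 28-day gaps.
Each is the final Tuesday of its month — November 29, 2005 is past the 28th, so '4th Tuesday' doesn't fit.
Last Tuesday of April 2006: April 25, 2006.

April 25, 2006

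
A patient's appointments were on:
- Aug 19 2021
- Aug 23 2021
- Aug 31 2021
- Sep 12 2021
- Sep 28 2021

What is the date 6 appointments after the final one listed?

Mar 27 2022

Intervals are 4, 8, 12, 16 days — an arithmetic progression with common difference 4.
Next gap: 20 days. Sep 28 2021 + 20 days = Oct 18 2021.
Next gap: 24 days. Oct 18 2021 + 24 days = Nov 11 2021.
Next gap: 28 days. Nov 11 2021 + 28 days = Dec 9 2021.
Next gap: 32 days. Dec 9 2021 + 32 days = Jan 10 2022.
Next gap: 36 days. Jan 10 2022 + 36 days = Feb 15 2022.
Next gap: 40 days. Feb 15 2022 + 40 days = Mar 27 2022.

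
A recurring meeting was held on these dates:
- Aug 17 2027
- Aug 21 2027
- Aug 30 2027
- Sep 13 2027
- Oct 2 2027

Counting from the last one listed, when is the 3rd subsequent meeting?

Intervals are 4, 9, 14, 19 days — an arithmetic progression with common difference 5.
Next gap: 24 days. Oct 2 2027 + 24 days = Oct 26 2027.
Next gap: 29 days. Oct 26 2027 + 29 days = Nov 24 2027.
Next gap: 34 days. Nov 24 2027 + 34 days = Dec 28 2027.

Dec 28 2027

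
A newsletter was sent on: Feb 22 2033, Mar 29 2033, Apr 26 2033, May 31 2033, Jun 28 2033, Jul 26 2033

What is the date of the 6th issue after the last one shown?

Every date is a Tuesday; gaps 35, 28, 35, 28, 28 days.
Each is the last Tuesday of its month (at least one falls on the 29th or later, ruling out '4th Tuesday').
Last Tuesday of August 2033: Aug 30 2033.
September 2033 ends with Tuesday Sep 27 2033.
Last Tuesday of October 2033: Oct 25 2033.
November 2033 ends with Tuesday Nov 29 2033.
Last Tuesday of December 2033: Dec 27 2033.
January 2034 ends with Tuesday Jan 31 2034.

Jan 31 2034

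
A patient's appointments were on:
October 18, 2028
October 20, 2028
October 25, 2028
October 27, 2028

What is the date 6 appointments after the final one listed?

November 17, 2028

Every event lands on a Wednesday or Friday (gaps cycle 2, 5, 2).
So the schedule is: every Wednesday and Friday.
The following Wednesday is November 1, 2028.
Next Friday: November 3, 2028.
Next Wednesday: November 8, 2028.
The following Friday is November 10, 2028.
Next Wednesday: November 15, 2028.
The following Friday is November 17, 2028.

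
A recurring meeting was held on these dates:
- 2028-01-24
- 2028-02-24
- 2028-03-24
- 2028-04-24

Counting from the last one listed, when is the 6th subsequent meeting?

2028-10-24

The day-of-month is always 24 (31, 29, 31 days between events).
So this recurs on the 24th of each month.
May 2028: 2028-05-24.
Next: June 2028 → 2028-06-24.
Next: July 2028 → 2028-07-24.
August 2028: 2028-08-24.
September 2028: 2028-09-24.
Next: October 2028 → 2028-10-24.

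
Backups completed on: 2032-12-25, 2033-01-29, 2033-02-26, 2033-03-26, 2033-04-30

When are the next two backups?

2033-05-28, 2033-06-25

All Saturdays; the gaps (35, 28, 28, 35) vary with month length.
This is the last Saturday of each month.
May 2033 ends with Saturday 2033-05-28.
Last Saturday of June 2033: 2033-06-25.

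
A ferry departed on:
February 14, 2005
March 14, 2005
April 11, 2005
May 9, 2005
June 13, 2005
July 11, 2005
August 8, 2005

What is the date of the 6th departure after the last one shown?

Gaps: 28, 28, 28, 35, 28, 28 days — a mix of 28 and 35. Every date is a Monday.
Each is the 2nd Monday of its month.
September 2005 — 2nd Monday is September 12, 2005.
October 2005 — 2nd Monday is October 10, 2005.
November 2005 — 2nd Monday is November 14, 2005.
2nd Monday of December 2005: December 12, 2005.
2nd Monday of January 2006: January 9, 2006.
2nd Monday of February 2006: February 13, 2006.

February 13, 2006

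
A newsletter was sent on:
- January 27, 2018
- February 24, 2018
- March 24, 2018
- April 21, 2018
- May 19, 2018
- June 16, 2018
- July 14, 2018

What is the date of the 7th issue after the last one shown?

Every event comes 28 days after the last (28, 28, 28, 28, 28, 28).
July 14, 2018 + 28 days = August 11, 2018.
August 11, 2018 + 28 days = September 8, 2018.
September 8, 2018 + 28 days = October 6, 2018.
October 6, 2018 + 28 days = November 3, 2018.
November 3, 2018 + 28 days = December 1, 2018.
December 1, 2018 + 28 days = December 29, 2018.
December 29, 2018 + 28 days = January 26, 2019.

January 26, 2019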